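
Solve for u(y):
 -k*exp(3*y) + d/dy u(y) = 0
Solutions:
 u(y) = C1 + k*exp(3*y)/3


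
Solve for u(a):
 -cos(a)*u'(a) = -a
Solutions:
 u(a) = C1 + Integral(a/cos(a), a)


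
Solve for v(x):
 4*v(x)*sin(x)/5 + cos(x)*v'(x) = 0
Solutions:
 v(x) = C1*cos(x)^(4/5)


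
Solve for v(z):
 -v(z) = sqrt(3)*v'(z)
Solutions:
 v(z) = C1*exp(-sqrt(3)*z/3)


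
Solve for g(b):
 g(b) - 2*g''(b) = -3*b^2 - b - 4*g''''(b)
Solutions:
 g(b) = -3*b^2 - b + (C1*sin(sqrt(2)*b/4) + C2*cos(sqrt(2)*b/4))*exp(-sqrt(6)*b/4) + (C3*sin(sqrt(2)*b/4) + C4*cos(sqrt(2)*b/4))*exp(sqrt(6)*b/4) - 12


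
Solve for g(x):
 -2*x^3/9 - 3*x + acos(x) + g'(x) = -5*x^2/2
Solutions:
 g(x) = C1 + x^4/18 - 5*x^3/6 + 3*x^2/2 - x*acos(x) + sqrt(1 - x^2)


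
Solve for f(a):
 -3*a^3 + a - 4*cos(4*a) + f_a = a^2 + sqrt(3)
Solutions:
 f(a) = C1 + 3*a^4/4 + a^3/3 - a^2/2 + sqrt(3)*a + sin(4*a)


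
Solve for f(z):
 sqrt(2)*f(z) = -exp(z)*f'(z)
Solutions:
 f(z) = C1*exp(sqrt(2)*exp(-z))


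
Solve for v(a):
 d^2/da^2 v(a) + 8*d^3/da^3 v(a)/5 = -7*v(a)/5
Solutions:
 v(a) = C1*exp(a*(-10 + 25/(24*sqrt(66129) + 6173)^(1/3) + (24*sqrt(66129) + 6173)^(1/3))/48)*sin(sqrt(3)*a*(-(24*sqrt(66129) + 6173)^(1/3) + 25/(24*sqrt(66129) + 6173)^(1/3))/48) + C2*exp(a*(-10 + 25/(24*sqrt(66129) + 6173)^(1/3) + (24*sqrt(66129) + 6173)^(1/3))/48)*cos(sqrt(3)*a*(-(24*sqrt(66129) + 6173)^(1/3) + 25/(24*sqrt(66129) + 6173)^(1/3))/48) + C3*exp(-a*(25/(24*sqrt(66129) + 6173)^(1/3) + 5 + (24*sqrt(66129) + 6173)^(1/3))/24)


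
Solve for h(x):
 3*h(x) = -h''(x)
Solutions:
 h(x) = C1*sin(sqrt(3)*x) + C2*cos(sqrt(3)*x)


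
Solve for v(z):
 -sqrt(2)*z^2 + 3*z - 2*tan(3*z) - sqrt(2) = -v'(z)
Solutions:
 v(z) = C1 + sqrt(2)*z^3/3 - 3*z^2/2 + sqrt(2)*z - 2*log(cos(3*z))/3


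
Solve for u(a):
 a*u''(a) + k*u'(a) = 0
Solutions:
 u(a) = C1 + a^(1 - re(k))*(C2*sin(log(a)*Abs(im(k))) + C3*cos(log(a)*im(k)))


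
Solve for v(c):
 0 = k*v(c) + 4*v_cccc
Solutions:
 v(c) = C1*exp(-sqrt(2)*c*(-k)^(1/4)/2) + C2*exp(sqrt(2)*c*(-k)^(1/4)/2) + C3*exp(-sqrt(2)*I*c*(-k)^(1/4)/2) + C4*exp(sqrt(2)*I*c*(-k)^(1/4)/2)


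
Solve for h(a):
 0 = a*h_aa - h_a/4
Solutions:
 h(a) = C1 + C2*a^(5/4)


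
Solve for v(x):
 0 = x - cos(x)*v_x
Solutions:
 v(x) = C1 + Integral(x/cos(x), x)


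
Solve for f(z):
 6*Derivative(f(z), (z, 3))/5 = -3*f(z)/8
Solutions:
 f(z) = C3*exp(-2^(2/3)*5^(1/3)*z/4) + (C1*sin(2^(2/3)*sqrt(3)*5^(1/3)*z/8) + C2*cos(2^(2/3)*sqrt(3)*5^(1/3)*z/8))*exp(2^(2/3)*5^(1/3)*z/8)


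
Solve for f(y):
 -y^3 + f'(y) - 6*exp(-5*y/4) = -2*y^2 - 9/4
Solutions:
 f(y) = C1 + y^4/4 - 2*y^3/3 - 9*y/4 - 24*exp(-5*y/4)/5


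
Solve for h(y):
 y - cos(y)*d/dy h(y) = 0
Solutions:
 h(y) = C1 + Integral(y/cos(y), y)


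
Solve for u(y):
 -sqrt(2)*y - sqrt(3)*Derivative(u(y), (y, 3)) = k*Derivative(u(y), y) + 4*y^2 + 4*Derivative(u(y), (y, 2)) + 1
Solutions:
 u(y) = C1 + C2*exp(sqrt(3)*y*(sqrt(-sqrt(3)*k + 4) - 2)/3) + C3*exp(-sqrt(3)*y*(sqrt(-sqrt(3)*k + 4) + 2)/3) - 4*y^3/(3*k) - sqrt(2)*y^2/(2*k) - y/k + 16*y^2/k^2 + 4*sqrt(2)*y/k^2 + 8*sqrt(3)*y/k^2 - 128*y/k^3


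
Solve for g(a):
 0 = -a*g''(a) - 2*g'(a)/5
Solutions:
 g(a) = C1 + C2*a^(3/5)


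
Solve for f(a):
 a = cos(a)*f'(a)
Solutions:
 f(a) = C1 + Integral(a/cos(a), a)


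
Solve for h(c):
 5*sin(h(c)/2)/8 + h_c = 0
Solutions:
 5*c/8 + log(cos(h(c)/2) - 1) - log(cos(h(c)/2) + 1) = C1


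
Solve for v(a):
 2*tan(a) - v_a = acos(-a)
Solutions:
 v(a) = C1 - a*acos(-a) - sqrt(1 - a^2) - 2*log(cos(a))


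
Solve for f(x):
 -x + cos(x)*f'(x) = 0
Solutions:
 f(x) = C1 + Integral(x/cos(x), x)


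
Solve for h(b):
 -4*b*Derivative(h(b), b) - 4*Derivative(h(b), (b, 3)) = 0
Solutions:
 h(b) = C1 + Integral(C2*airyai(-b) + C3*airybi(-b), b)


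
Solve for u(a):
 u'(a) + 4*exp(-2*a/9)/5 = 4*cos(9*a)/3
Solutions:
 u(a) = C1 + 4*sin(9*a)/27 + 18*exp(-2*a/9)/5


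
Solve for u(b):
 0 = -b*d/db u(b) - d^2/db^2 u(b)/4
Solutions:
 u(b) = C1 + C2*erf(sqrt(2)*b)


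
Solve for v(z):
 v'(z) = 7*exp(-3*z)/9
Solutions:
 v(z) = C1 - 7*exp(-3*z)/27


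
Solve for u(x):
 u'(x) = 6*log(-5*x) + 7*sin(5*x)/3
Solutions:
 u(x) = C1 + 6*x*log(-x) - 6*x + 6*x*log(5) - 7*cos(5*x)/15


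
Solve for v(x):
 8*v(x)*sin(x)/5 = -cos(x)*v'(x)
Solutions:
 v(x) = C1*cos(x)^(8/5)


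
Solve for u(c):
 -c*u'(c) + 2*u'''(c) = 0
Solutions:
 u(c) = C1 + Integral(C2*airyai(2^(2/3)*c/2) + C3*airybi(2^(2/3)*c/2), c)


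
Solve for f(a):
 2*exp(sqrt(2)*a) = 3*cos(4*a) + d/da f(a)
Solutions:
 f(a) = C1 + sqrt(2)*exp(sqrt(2)*a) - 3*sin(4*a)/4


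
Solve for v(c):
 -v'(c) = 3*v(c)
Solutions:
 v(c) = C1*exp(-3*c)


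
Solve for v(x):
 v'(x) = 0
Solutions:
 v(x) = C1


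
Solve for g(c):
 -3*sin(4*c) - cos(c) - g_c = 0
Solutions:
 g(c) = C1 - sin(c) + 3*cos(4*c)/4


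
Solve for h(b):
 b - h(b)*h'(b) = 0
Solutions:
 h(b) = -sqrt(C1 + b^2)
 h(b) = sqrt(C1 + b^2)


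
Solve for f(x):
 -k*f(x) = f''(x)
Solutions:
 f(x) = C1*exp(-x*sqrt(-k)) + C2*exp(x*sqrt(-k))


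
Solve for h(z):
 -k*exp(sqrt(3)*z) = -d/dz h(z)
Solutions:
 h(z) = C1 + sqrt(3)*k*exp(sqrt(3)*z)/3


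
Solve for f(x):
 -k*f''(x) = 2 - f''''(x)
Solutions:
 f(x) = C1 + C2*x + C3*exp(-sqrt(k)*x) + C4*exp(sqrt(k)*x) - x^2/k


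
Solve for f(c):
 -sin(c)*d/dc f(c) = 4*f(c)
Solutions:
 f(c) = C1*(cos(c)^2 + 2*cos(c) + 1)/(cos(c)^2 - 2*cos(c) + 1)


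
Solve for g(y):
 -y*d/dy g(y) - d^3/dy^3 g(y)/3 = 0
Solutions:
 g(y) = C1 + Integral(C2*airyai(-3^(1/3)*y) + C3*airybi(-3^(1/3)*y), y)


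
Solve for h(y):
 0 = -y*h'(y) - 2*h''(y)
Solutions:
 h(y) = C1 + C2*erf(y/2)


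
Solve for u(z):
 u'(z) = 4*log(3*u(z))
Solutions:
 -Integral(1/(log(_y) + log(3)), (_y, u(z)))/4 = C1 - z


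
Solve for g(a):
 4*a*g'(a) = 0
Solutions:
 g(a) = C1


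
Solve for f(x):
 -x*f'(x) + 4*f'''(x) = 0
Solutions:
 f(x) = C1 + Integral(C2*airyai(2^(1/3)*x/2) + C3*airybi(2^(1/3)*x/2), x)


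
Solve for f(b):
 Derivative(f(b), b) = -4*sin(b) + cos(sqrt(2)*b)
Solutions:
 f(b) = C1 + sqrt(2)*sin(sqrt(2)*b)/2 + 4*cos(b)


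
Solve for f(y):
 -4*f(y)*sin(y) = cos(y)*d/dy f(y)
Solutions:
 f(y) = C1*cos(y)^4


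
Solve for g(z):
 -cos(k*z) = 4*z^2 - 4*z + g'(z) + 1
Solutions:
 g(z) = C1 - 4*z^3/3 + 2*z^2 - z - sin(k*z)/k


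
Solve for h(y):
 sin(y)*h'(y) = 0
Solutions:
 h(y) = C1


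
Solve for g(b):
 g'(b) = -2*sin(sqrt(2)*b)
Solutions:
 g(b) = C1 + sqrt(2)*cos(sqrt(2)*b)


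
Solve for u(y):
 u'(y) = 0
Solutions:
 u(y) = C1


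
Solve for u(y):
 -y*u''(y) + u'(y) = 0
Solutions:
 u(y) = C1 + C2*y^2


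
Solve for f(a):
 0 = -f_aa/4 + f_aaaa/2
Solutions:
 f(a) = C1 + C2*a + C3*exp(-sqrt(2)*a/2) + C4*exp(sqrt(2)*a/2)


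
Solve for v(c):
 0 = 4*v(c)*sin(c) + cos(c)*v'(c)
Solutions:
 v(c) = C1*cos(c)^4


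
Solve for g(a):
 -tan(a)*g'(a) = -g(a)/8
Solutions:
 g(a) = C1*sin(a)^(1/8)


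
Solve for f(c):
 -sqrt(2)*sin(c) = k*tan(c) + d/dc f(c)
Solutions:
 f(c) = C1 + k*log(cos(c)) + sqrt(2)*cos(c)


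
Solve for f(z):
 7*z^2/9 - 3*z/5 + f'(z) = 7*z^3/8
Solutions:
 f(z) = C1 + 7*z^4/32 - 7*z^3/27 + 3*z^2/10


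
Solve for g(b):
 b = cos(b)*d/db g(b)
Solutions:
 g(b) = C1 + Integral(b/cos(b), b)


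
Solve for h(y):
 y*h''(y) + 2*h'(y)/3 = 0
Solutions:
 h(y) = C1 + C2*y^(1/3)


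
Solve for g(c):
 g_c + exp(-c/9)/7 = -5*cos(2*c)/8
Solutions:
 g(c) = C1 - 5*sin(2*c)/16 + 9*exp(-c/9)/7


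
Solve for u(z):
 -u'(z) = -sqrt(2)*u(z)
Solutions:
 u(z) = C1*exp(sqrt(2)*z)


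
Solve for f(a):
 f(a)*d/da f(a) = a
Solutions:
 f(a) = -sqrt(C1 + a^2)
 f(a) = sqrt(C1 + a^2)


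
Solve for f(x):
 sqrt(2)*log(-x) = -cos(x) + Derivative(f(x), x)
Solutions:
 f(x) = C1 + sqrt(2)*x*(log(-x) - 1) + sin(x)


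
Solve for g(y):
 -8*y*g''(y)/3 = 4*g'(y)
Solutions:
 g(y) = C1 + C2/sqrt(y)


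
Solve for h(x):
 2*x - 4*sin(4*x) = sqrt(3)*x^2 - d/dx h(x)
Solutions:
 h(x) = C1 + sqrt(3)*x^3/3 - x^2 - cos(4*x)


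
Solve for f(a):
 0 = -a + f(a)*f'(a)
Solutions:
 f(a) = -sqrt(C1 + a^2)
 f(a) = sqrt(C1 + a^2)


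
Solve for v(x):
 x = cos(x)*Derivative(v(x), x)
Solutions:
 v(x) = C1 + Integral(x/cos(x), x)


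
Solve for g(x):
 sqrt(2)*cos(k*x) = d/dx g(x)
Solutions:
 g(x) = C1 + sqrt(2)*sin(k*x)/k


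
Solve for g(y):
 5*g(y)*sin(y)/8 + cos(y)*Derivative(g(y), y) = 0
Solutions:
 g(y) = C1*cos(y)^(5/8)


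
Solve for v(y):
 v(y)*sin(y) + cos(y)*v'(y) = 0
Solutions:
 v(y) = C1*cos(y)


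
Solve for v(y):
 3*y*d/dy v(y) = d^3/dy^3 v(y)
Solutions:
 v(y) = C1 + Integral(C2*airyai(3^(1/3)*y) + C3*airybi(3^(1/3)*y), y)


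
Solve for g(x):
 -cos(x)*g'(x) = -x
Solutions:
 g(x) = C1 + Integral(x/cos(x), x)


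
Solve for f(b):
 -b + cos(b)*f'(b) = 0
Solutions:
 f(b) = C1 + Integral(b/cos(b), b)


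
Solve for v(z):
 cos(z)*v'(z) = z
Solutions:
 v(z) = C1 + Integral(z/cos(z), z)


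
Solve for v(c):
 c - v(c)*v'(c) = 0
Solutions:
 v(c) = -sqrt(C1 + c^2)
 v(c) = sqrt(C1 + c^2)


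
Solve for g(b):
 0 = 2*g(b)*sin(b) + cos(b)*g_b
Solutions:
 g(b) = C1*cos(b)^2


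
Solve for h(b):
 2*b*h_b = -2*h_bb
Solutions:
 h(b) = C1 + C2*erf(sqrt(2)*b/2)


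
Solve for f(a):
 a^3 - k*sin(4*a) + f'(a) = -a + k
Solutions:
 f(a) = C1 - a^4/4 - a^2/2 + a*k - k*cos(4*a)/4


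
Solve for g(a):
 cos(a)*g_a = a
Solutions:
 g(a) = C1 + Integral(a/cos(a), a)


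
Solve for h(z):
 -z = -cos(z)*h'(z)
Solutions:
 h(z) = C1 + Integral(z/cos(z), z)


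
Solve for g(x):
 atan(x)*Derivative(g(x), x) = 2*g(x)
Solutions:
 g(x) = C1*exp(2*Integral(1/atan(x), x))


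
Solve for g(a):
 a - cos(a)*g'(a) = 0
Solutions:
 g(a) = C1 + Integral(a/cos(a), a)


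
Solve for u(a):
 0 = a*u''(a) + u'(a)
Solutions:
 u(a) = C1 + C2*log(a)


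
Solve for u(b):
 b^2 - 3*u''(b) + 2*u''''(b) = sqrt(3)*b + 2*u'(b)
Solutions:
 u(b) = C1 + C2*exp(-2^(1/3)*b*(2^(1/3)/(sqrt(2) + 2)^(1/3) + (sqrt(2) + 2)^(1/3))/4)*sin(2^(1/3)*sqrt(3)*b*(-(sqrt(2) + 2)^(1/3) + 2^(1/3)/(sqrt(2) + 2)^(1/3))/4) + C3*exp(-2^(1/3)*b*(2^(1/3)/(sqrt(2) + 2)^(1/3) + (sqrt(2) + 2)^(1/3))/4)*cos(2^(1/3)*sqrt(3)*b*(-(sqrt(2) + 2)^(1/3) + 2^(1/3)/(sqrt(2) + 2)^(1/3))/4) + C4*exp(2^(1/3)*b*(2^(1/3)/(sqrt(2) + 2)^(1/3) + (sqrt(2) + 2)^(1/3))/2) + b^3/6 - 3*b^2/4 - sqrt(3)*b^2/4 + 3*sqrt(3)*b/4 + 9*b/4


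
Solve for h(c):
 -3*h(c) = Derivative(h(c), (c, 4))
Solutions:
 h(c) = (C1*sin(sqrt(2)*3^(1/4)*c/2) + C2*cos(sqrt(2)*3^(1/4)*c/2))*exp(-sqrt(2)*3^(1/4)*c/2) + (C3*sin(sqrt(2)*3^(1/4)*c/2) + C4*cos(sqrt(2)*3^(1/4)*c/2))*exp(sqrt(2)*3^(1/4)*c/2)


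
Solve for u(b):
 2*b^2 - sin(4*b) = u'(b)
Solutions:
 u(b) = C1 + 2*b^3/3 + cos(4*b)/4


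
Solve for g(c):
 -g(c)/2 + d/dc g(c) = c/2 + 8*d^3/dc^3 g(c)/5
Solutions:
 g(c) = C1*exp(30^(1/3)*c*(30^(1/3)/(sqrt(51) + 9)^(1/3) + (sqrt(51) + 9)^(1/3))/24)*sin(10^(1/3)*3^(1/6)*c*(-3^(2/3)*(sqrt(51) + 9)^(1/3) + 3*10^(1/3)/(sqrt(51) + 9)^(1/3))/24) + C2*exp(30^(1/3)*c*(30^(1/3)/(sqrt(51) + 9)^(1/3) + (sqrt(51) + 9)^(1/3))/24)*cos(10^(1/3)*3^(1/6)*c*(-3^(2/3)*(sqrt(51) + 9)^(1/3) + 3*10^(1/3)/(sqrt(51) + 9)^(1/3))/24) + C3*exp(-30^(1/3)*c*(30^(1/3)/(sqrt(51) + 9)^(1/3) + (sqrt(51) + 9)^(1/3))/12) - c - 2


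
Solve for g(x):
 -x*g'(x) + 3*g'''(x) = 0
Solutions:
 g(x) = C1 + Integral(C2*airyai(3^(2/3)*x/3) + C3*airybi(3^(2/3)*x/3), x)


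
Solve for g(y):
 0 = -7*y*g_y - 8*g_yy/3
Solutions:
 g(y) = C1 + C2*erf(sqrt(21)*y/4)


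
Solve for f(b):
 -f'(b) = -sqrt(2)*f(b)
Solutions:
 f(b) = C1*exp(sqrt(2)*b)


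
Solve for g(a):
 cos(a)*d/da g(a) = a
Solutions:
 g(a) = C1 + Integral(a/cos(a), a)


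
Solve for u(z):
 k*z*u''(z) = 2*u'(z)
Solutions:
 u(z) = C1 + z^(((re(k) + 2)*re(k) + im(k)^2)/(re(k)^2 + im(k)^2))*(C2*sin(2*log(z)*Abs(im(k))/(re(k)^2 + im(k)^2)) + C3*cos(2*log(z)*im(k)/(re(k)^2 + im(k)^2)))


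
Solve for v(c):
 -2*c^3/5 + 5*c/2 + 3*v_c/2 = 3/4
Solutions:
 v(c) = C1 + c^4/15 - 5*c^2/6 + c/2


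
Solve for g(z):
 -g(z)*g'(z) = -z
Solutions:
 g(z) = -sqrt(C1 + z^2)
 g(z) = sqrt(C1 + z^2)


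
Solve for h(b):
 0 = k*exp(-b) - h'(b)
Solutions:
 h(b) = C1 - k*exp(-b)


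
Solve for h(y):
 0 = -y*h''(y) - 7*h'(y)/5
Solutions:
 h(y) = C1 + C2/y^(2/5)


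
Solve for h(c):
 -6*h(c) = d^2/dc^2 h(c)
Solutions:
 h(c) = C1*sin(sqrt(6)*c) + C2*cos(sqrt(6)*c)


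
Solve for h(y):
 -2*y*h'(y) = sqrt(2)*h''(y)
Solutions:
 h(y) = C1 + C2*erf(2^(3/4)*y/2)


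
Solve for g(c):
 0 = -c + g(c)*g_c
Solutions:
 g(c) = -sqrt(C1 + c^2)
 g(c) = sqrt(C1 + c^2)


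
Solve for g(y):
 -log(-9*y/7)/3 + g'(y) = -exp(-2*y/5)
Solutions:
 g(y) = C1 + y*log(-y)/3 + y*(-log(7) - 1 + 2*log(3))/3 + 5*exp(-2*y/5)/2


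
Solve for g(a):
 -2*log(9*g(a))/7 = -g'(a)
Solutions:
 -7*Integral(1/(log(_y) + 2*log(3)), (_y, g(a)))/2 = C1 - a


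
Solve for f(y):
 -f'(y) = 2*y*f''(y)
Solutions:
 f(y) = C1 + C2*sqrt(y)


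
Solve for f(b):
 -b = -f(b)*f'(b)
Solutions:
 f(b) = -sqrt(C1 + b^2)
 f(b) = sqrt(C1 + b^2)


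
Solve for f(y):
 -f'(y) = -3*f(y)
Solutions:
 f(y) = C1*exp(3*y)


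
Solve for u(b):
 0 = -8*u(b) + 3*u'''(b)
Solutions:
 u(b) = C3*exp(2*3^(2/3)*b/3) + (C1*sin(3^(1/6)*b) + C2*cos(3^(1/6)*b))*exp(-3^(2/3)*b/3)


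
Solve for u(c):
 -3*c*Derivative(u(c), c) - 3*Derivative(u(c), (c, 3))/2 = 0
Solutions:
 u(c) = C1 + Integral(C2*airyai(-2^(1/3)*c) + C3*airybi(-2^(1/3)*c), c)


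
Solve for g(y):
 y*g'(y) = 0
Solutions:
 g(y) = C1


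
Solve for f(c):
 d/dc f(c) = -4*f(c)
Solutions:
 f(c) = C1*exp(-4*c)


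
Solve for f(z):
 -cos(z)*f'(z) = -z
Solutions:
 f(z) = C1 + Integral(z/cos(z), z)


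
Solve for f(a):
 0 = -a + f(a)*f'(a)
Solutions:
 f(a) = -sqrt(C1 + a^2)
 f(a) = sqrt(C1 + a^2)


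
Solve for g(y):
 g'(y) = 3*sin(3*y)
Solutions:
 g(y) = C1 - cos(3*y)


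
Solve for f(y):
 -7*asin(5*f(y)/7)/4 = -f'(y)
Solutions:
 Integral(1/asin(5*_y/7), (_y, f(y))) = C1 + 7*y/4


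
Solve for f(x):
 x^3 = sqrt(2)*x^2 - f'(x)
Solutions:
 f(x) = C1 - x^4/4 + sqrt(2)*x^3/3


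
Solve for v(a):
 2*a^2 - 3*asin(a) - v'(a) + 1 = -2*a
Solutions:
 v(a) = C1 + 2*a^3/3 + a^2 - 3*a*asin(a) + a - 3*sqrt(1 - a^2)


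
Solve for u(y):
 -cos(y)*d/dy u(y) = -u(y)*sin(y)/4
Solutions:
 u(y) = C1/cos(y)^(1/4)


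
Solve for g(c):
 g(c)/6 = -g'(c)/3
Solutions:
 g(c) = C1*exp(-c/2)


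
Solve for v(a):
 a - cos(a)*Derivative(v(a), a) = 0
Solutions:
 v(a) = C1 + Integral(a/cos(a), a)


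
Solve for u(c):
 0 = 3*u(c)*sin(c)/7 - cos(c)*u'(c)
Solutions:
 u(c) = C1/cos(c)^(3/7)


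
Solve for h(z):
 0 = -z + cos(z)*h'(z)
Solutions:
 h(z) = C1 + Integral(z/cos(z), z)


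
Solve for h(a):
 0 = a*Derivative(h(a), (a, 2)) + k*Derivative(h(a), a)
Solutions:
 h(a) = C1 + a^(1 - re(k))*(C2*sin(log(a)*Abs(im(k))) + C3*cos(log(a)*im(k)))


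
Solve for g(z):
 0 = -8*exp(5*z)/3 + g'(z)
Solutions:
 g(z) = C1 + 8*exp(5*z)/15


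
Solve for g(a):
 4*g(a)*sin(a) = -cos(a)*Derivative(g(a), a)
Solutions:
 g(a) = C1*cos(a)^4


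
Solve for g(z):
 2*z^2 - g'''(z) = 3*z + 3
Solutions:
 g(z) = C1 + C2*z + C3*z^2 + z^5/30 - z^4/8 - z^3/2


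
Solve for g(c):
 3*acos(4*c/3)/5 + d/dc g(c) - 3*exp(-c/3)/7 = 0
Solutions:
 g(c) = C1 - 3*c*acos(4*c/3)/5 + 3*sqrt(9 - 16*c^2)/20 - 9*exp(-c/3)/7


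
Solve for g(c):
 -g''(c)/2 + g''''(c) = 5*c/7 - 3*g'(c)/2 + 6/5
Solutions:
 g(c) = C1 + C2*exp(6^(1/3)*c*(6^(1/3)/(sqrt(723) + 27)^(1/3) + (sqrt(723) + 27)^(1/3))/12)*sin(2^(1/3)*3^(1/6)*c*(-3^(2/3)*(sqrt(723) + 27)^(1/3) + 3*2^(1/3)/(sqrt(723) + 27)^(1/3))/12) + C3*exp(6^(1/3)*c*(6^(1/3)/(sqrt(723) + 27)^(1/3) + (sqrt(723) + 27)^(1/3))/12)*cos(2^(1/3)*3^(1/6)*c*(-3^(2/3)*(sqrt(723) + 27)^(1/3) + 3*2^(1/3)/(sqrt(723) + 27)^(1/3))/12) + C4*exp(-6^(1/3)*c*(6^(1/3)/(sqrt(723) + 27)^(1/3) + (sqrt(723) + 27)^(1/3))/6) + 5*c^2/21 + 302*c/315


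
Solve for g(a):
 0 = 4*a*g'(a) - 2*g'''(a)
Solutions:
 g(a) = C1 + Integral(C2*airyai(2^(1/3)*a) + C3*airybi(2^(1/3)*a), a)


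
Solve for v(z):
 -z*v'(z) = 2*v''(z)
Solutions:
 v(z) = C1 + C2*erf(z/2)


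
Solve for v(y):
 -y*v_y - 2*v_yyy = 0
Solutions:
 v(y) = C1 + Integral(C2*airyai(-2^(2/3)*y/2) + C3*airybi(-2^(2/3)*y/2), y)


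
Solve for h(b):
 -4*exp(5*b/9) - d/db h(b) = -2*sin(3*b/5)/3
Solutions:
 h(b) = C1 - 36*exp(5*b/9)/5 - 10*cos(3*b/5)/9


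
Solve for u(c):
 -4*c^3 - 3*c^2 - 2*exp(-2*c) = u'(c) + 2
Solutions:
 u(c) = C1 - c^4 - c^3 - 2*c + exp(-2*c)


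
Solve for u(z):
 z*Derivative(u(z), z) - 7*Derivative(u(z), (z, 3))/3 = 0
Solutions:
 u(z) = C1 + Integral(C2*airyai(3^(1/3)*7^(2/3)*z/7) + C3*airybi(3^(1/3)*7^(2/3)*z/7), z)


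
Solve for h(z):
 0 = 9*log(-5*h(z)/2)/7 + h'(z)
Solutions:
 7*Integral(1/(log(-_y) - log(2) + log(5)), (_y, h(z)))/9 = C1 - z


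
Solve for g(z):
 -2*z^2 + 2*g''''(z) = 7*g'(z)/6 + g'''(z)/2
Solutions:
 g(z) = C1 + C2*exp(z*(-(12*sqrt(1771) + 505)^(1/3) - 1/(12*sqrt(1771) + 505)^(1/3) + 2)/24)*sin(sqrt(3)*z*(-(12*sqrt(1771) + 505)^(1/3) + (12*sqrt(1771) + 505)^(-1/3))/24) + C3*exp(z*(-(12*sqrt(1771) + 505)^(1/3) - 1/(12*sqrt(1771) + 505)^(1/3) + 2)/24)*cos(sqrt(3)*z*(-(12*sqrt(1771) + 505)^(1/3) + (12*sqrt(1771) + 505)^(-1/3))/24) + C4*exp(z*((12*sqrt(1771) + 505)^(-1/3) + 1 + (12*sqrt(1771) + 505)^(1/3))/12) - 4*z^3/7 + 72*z/49


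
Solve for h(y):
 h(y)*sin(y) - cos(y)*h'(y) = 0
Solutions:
 h(y) = C1/cos(y)


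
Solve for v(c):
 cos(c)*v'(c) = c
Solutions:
 v(c) = C1 + Integral(c/cos(c), c)


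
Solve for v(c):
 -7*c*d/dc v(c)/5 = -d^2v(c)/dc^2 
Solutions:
 v(c) = C1 + C2*erfi(sqrt(70)*c/10)


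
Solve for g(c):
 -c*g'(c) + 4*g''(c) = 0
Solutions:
 g(c) = C1 + C2*erfi(sqrt(2)*c/4)


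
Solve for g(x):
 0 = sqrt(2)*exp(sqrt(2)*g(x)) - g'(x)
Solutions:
 g(x) = sqrt(2)*(2*log(-1/(C1 + sqrt(2)*x)) - log(2))/4


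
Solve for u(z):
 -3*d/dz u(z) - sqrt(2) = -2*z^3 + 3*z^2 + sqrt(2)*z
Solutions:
 u(z) = C1 + z^4/6 - z^3/3 - sqrt(2)*z^2/6 - sqrt(2)*z/3


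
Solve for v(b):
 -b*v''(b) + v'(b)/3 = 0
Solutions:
 v(b) = C1 + C2*b^(4/3)


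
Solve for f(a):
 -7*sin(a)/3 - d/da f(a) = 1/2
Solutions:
 f(a) = C1 - a/2 + 7*cos(a)/3


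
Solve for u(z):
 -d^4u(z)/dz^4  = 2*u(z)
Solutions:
 u(z) = (C1*sin(2^(3/4)*z/2) + C2*cos(2^(3/4)*z/2))*exp(-2^(3/4)*z/2) + (C3*sin(2^(3/4)*z/2) + C4*cos(2^(3/4)*z/2))*exp(2^(3/4)*z/2)


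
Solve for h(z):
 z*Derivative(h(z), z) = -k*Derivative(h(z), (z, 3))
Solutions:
 h(z) = C1 + Integral(C2*airyai(z*(-1/k)^(1/3)) + C3*airybi(z*(-1/k)^(1/3)), z)


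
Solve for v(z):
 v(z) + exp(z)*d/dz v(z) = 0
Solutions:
 v(z) = C1*exp(exp(-z))


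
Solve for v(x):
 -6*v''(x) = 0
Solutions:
 v(x) = C1 + C2*x


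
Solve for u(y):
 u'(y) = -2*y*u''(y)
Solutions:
 u(y) = C1 + C2*sqrt(y)


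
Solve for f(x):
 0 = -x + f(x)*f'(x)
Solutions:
 f(x) = -sqrt(C1 + x^2)
 f(x) = sqrt(C1 + x^2)


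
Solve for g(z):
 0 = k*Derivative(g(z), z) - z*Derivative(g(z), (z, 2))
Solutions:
 g(z) = C1 + z^(re(k) + 1)*(C2*sin(log(z)*Abs(im(k))) + C3*cos(log(z)*im(k)))


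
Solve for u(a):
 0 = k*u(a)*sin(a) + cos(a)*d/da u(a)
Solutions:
 u(a) = C1*exp(k*log(cos(a)))


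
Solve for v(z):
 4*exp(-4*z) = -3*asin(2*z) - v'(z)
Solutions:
 v(z) = C1 - 3*z*asin(2*z) - 3*sqrt(1 - 4*z^2)/2 + exp(-4*z)


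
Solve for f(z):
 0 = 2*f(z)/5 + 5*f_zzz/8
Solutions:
 f(z) = C3*exp(-2*10^(1/3)*z/5) + (C1*sin(10^(1/3)*sqrt(3)*z/5) + C2*cos(10^(1/3)*sqrt(3)*z/5))*exp(10^(1/3)*z/5)


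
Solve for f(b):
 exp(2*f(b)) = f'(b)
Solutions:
 f(b) = log(-sqrt(-1/(C1 + b))) - log(2)/2
 f(b) = log(-1/(C1 + b))/2 - log(2)/2


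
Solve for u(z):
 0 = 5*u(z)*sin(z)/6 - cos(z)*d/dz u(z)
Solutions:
 u(z) = C1/cos(z)^(5/6)


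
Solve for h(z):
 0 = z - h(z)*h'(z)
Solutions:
 h(z) = -sqrt(C1 + z^2)
 h(z) = sqrt(C1 + z^2)


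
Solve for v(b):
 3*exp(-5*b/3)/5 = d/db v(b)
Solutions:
 v(b) = C1 - 9*exp(-5*b/3)/25


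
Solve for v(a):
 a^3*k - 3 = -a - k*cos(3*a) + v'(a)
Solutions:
 v(a) = C1 + a^4*k/4 + a^2/2 - 3*a + k*sin(3*a)/3


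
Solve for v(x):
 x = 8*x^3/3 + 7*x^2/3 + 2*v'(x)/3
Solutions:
 v(x) = C1 - x^4 - 7*x^3/6 + 3*x^2/4


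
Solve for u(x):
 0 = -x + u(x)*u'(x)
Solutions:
 u(x) = -sqrt(C1 + x^2)
 u(x) = sqrt(C1 + x^2)


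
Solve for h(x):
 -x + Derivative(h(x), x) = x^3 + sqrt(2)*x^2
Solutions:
 h(x) = C1 + x^4/4 + sqrt(2)*x^3/3 + x^2/2


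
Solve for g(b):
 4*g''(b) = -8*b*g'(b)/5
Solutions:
 g(b) = C1 + C2*erf(sqrt(5)*b/5)


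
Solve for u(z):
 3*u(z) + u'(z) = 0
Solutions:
 u(z) = C1*exp(-3*z)


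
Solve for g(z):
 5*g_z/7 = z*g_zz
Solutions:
 g(z) = C1 + C2*z^(12/7)


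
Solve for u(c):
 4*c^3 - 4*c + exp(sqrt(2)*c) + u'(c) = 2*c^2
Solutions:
 u(c) = C1 - c^4 + 2*c^3/3 + 2*c^2 - sqrt(2)*exp(sqrt(2)*c)/2


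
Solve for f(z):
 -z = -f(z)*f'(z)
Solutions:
 f(z) = -sqrt(C1 + z^2)
 f(z) = sqrt(C1 + z^2)


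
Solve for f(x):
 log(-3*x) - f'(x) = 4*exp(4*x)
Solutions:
 f(x) = C1 + x*log(-x) + x*(-1 + log(3)) - exp(4*x)


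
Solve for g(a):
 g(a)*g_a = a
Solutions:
 g(a) = -sqrt(C1 + a^2)
 g(a) = sqrt(C1 + a^2)


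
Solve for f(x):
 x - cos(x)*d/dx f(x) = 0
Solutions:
 f(x) = C1 + Integral(x/cos(x), x)


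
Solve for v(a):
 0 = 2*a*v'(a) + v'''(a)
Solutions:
 v(a) = C1 + Integral(C2*airyai(-2^(1/3)*a) + C3*airybi(-2^(1/3)*a), a)


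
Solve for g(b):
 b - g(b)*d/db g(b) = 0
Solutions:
 g(b) = -sqrt(C1 + b^2)
 g(b) = sqrt(C1 + b^2)


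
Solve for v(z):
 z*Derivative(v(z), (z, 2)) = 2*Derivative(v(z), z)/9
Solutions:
 v(z) = C1 + C2*z^(11/9)


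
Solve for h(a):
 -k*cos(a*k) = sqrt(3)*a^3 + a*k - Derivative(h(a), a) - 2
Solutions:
 h(a) = C1 + sqrt(3)*a^4/4 + a^2*k/2 - 2*a + sin(a*k)


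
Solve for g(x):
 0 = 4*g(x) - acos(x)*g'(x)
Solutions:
 g(x) = C1*exp(4*Integral(1/acos(x), x))


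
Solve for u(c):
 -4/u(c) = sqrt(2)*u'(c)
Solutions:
 u(c) = -sqrt(C1 - 4*sqrt(2)*c)
 u(c) = sqrt(C1 - 4*sqrt(2)*c)


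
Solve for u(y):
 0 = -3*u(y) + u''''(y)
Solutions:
 u(y) = C1*exp(-3^(1/4)*y) + C2*exp(3^(1/4)*y) + C3*sin(3^(1/4)*y) + C4*cos(3^(1/4)*y)


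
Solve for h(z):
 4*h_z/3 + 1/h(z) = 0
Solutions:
 h(z) = -sqrt(C1 - 6*z)/2
 h(z) = sqrt(C1 - 6*z)/2


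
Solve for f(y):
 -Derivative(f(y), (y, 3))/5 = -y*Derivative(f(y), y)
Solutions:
 f(y) = C1 + Integral(C2*airyai(5^(1/3)*y) + C3*airybi(5^(1/3)*y), y)


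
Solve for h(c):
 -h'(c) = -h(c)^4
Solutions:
 h(c) = (-1/(C1 + 3*c))^(1/3)
 h(c) = (-1/(C1 + c))^(1/3)*(-3^(2/3) - 3*3^(1/6)*I)/6
 h(c) = (-1/(C1 + c))^(1/3)*(-3^(2/3) + 3*3^(1/6)*I)/6


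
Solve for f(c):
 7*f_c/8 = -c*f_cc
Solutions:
 f(c) = C1 + C2*c^(1/8)


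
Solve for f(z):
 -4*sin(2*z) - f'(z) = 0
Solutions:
 f(z) = C1 + 2*cos(2*z)


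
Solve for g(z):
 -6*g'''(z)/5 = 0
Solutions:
 g(z) = C1 + C2*z + C3*z^2


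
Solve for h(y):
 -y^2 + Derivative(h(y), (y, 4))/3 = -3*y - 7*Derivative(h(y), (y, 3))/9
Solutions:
 h(y) = C1 + C2*y + C3*y^2 + C4*exp(-7*y/3) + 3*y^5/140 - 81*y^4/392 + 243*y^3/686


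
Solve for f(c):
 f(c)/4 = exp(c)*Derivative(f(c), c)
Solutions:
 f(c) = C1*exp(-exp(-c)/4)


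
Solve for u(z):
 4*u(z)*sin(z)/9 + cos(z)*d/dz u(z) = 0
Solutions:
 u(z) = C1*cos(z)^(4/9)


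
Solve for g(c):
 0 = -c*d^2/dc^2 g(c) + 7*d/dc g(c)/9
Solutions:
 g(c) = C1 + C2*c^(16/9)


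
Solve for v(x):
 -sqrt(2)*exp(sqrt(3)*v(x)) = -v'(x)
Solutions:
 v(x) = sqrt(3)*(2*log(-1/(C1 + sqrt(2)*x)) - log(3))/6


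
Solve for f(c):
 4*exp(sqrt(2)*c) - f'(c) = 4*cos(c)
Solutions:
 f(c) = C1 + 2*sqrt(2)*exp(sqrt(2)*c) - 4*sin(c)


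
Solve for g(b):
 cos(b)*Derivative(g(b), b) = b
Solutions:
 g(b) = C1 + Integral(b/cos(b), b)


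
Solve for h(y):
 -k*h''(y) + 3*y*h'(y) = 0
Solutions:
 h(y) = C1 + C2*erf(sqrt(6)*y*sqrt(-1/k)/2)/sqrt(-1/k)


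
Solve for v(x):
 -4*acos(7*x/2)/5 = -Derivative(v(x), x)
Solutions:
 v(x) = C1 + 4*x*acos(7*x/2)/5 - 4*sqrt(4 - 49*x^2)/35


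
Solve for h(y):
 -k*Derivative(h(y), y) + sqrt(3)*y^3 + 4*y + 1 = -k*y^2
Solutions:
 h(y) = C1 + y^3/3 + sqrt(3)*y^4/(4*k) + 2*y^2/k + y/k


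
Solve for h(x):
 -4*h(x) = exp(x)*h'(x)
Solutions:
 h(x) = C1*exp(4*exp(-x))


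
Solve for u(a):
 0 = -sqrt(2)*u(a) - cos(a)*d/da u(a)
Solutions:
 u(a) = C1*(sin(a) - 1)^(sqrt(2)/2)/(sin(a) + 1)^(sqrt(2)/2)


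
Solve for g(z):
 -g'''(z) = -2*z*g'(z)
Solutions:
 g(z) = C1 + Integral(C2*airyai(2^(1/3)*z) + C3*airybi(2^(1/3)*z), z)


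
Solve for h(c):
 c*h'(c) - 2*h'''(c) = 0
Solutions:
 h(c) = C1 + Integral(C2*airyai(2^(2/3)*c/2) + C3*airybi(2^(2/3)*c/2), c)


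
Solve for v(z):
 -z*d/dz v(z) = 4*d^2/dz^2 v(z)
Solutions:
 v(z) = C1 + C2*erf(sqrt(2)*z/4)


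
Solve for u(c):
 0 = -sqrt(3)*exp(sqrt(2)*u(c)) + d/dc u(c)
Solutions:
 u(c) = sqrt(2)*(2*log(-1/(C1 + sqrt(3)*c)) - log(2))/4


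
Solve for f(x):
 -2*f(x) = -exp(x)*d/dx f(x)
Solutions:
 f(x) = C1*exp(-2*exp(-x))


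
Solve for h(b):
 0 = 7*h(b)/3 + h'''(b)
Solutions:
 h(b) = C3*exp(-3^(2/3)*7^(1/3)*b/3) + (C1*sin(3^(1/6)*7^(1/3)*b/2) + C2*cos(3^(1/6)*7^(1/3)*b/2))*exp(3^(2/3)*7^(1/3)*b/6)


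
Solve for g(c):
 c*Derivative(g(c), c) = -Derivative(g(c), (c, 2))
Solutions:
 g(c) = C1 + C2*erf(sqrt(2)*c/2)


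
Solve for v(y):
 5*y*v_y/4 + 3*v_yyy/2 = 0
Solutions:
 v(y) = C1 + Integral(C2*airyai(-5^(1/3)*6^(2/3)*y/6) + C3*airybi(-5^(1/3)*6^(2/3)*y/6), y)


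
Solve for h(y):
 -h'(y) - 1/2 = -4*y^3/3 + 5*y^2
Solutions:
 h(y) = C1 + y^4/3 - 5*y^3/3 - y/2


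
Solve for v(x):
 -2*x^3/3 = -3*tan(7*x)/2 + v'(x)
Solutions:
 v(x) = C1 - x^4/6 - 3*log(cos(7*x))/14


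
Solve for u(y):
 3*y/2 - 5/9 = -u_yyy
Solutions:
 u(y) = C1 + C2*y + C3*y^2 - y^4/16 + 5*y^3/54


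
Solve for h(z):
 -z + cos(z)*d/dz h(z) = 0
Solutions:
 h(z) = C1 + Integral(z/cos(z), z)


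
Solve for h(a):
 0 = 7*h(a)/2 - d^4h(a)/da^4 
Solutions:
 h(a) = C1*exp(-2^(3/4)*7^(1/4)*a/2) + C2*exp(2^(3/4)*7^(1/4)*a/2) + C3*sin(2^(3/4)*7^(1/4)*a/2) + C4*cos(2^(3/4)*7^(1/4)*a/2)


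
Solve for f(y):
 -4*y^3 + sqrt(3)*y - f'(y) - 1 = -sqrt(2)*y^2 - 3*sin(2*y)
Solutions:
 f(y) = C1 - y^4 + sqrt(2)*y^3/3 + sqrt(3)*y^2/2 - y - 3*cos(2*y)/2


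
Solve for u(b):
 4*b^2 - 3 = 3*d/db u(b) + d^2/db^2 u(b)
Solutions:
 u(b) = C1 + C2*exp(-3*b) + 4*b^3/9 - 4*b^2/9 - 19*b/27


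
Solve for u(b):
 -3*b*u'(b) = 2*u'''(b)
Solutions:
 u(b) = C1 + Integral(C2*airyai(-2^(2/3)*3^(1/3)*b/2) + C3*airybi(-2^(2/3)*3^(1/3)*b/2), b)


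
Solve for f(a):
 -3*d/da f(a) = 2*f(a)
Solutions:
 f(a) = C1*exp(-2*a/3)


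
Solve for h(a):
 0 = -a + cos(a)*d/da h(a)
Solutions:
 h(a) = C1 + Integral(a/cos(a), a)


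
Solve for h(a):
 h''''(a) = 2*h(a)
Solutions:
 h(a) = C1*exp(-2^(1/4)*a) + C2*exp(2^(1/4)*a) + C3*sin(2^(1/4)*a) + C4*cos(2^(1/4)*a)


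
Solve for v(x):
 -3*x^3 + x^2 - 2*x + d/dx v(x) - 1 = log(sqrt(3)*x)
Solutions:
 v(x) = C1 + 3*x^4/4 - x^3/3 + x^2 + x*log(x) + x*log(3)/2


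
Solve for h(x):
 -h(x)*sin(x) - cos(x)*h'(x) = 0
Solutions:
 h(x) = C1*cos(x)


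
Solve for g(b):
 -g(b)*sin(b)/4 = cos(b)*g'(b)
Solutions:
 g(b) = C1*cos(b)^(1/4)


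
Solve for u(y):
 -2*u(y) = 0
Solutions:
 u(y) = 0


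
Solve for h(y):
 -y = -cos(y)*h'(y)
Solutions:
 h(y) = C1 + Integral(y/cos(y), y)


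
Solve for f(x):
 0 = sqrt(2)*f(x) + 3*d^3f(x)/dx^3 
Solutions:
 f(x) = C3*exp(-2^(1/6)*3^(2/3)*x/3) + (C1*sin(6^(1/6)*x/2) + C2*cos(6^(1/6)*x/2))*exp(2^(1/6)*3^(2/3)*x/6)


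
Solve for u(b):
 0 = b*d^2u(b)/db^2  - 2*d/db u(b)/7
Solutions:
 u(b) = C1 + C2*b^(9/7)


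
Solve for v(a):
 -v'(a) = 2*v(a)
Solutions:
 v(a) = C1*exp(-2*a)


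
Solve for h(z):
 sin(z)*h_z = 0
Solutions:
 h(z) = C1


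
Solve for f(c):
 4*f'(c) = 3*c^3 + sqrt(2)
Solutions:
 f(c) = C1 + 3*c^4/16 + sqrt(2)*c/4


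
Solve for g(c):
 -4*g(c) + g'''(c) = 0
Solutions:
 g(c) = C3*exp(2^(2/3)*c) + (C1*sin(2^(2/3)*sqrt(3)*c/2) + C2*cos(2^(2/3)*sqrt(3)*c/2))*exp(-2^(2/3)*c/2)


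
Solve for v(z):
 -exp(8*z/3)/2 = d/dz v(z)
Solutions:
 v(z) = C1 - 3*exp(8*z/3)/16


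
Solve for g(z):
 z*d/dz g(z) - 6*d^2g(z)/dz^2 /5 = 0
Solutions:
 g(z) = C1 + C2*erfi(sqrt(15)*z/6)


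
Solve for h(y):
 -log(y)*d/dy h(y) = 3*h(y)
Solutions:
 h(y) = C1*exp(-3*li(y))


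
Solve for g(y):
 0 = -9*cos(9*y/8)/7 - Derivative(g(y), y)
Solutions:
 g(y) = C1 - 8*sin(9*y/8)/7


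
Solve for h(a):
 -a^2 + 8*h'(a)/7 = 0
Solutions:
 h(a) = C1 + 7*a^3/24


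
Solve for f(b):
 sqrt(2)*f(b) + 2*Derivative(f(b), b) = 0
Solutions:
 f(b) = C1*exp(-sqrt(2)*b/2)


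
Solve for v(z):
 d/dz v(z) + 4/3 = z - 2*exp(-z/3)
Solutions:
 v(z) = C1 + z^2/2 - 4*z/3 + 6*exp(-z/3)


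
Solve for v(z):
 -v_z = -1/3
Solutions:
 v(z) = C1 + z/3


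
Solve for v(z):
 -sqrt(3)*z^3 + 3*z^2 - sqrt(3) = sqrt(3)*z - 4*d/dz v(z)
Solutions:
 v(z) = C1 + sqrt(3)*z^4/16 - z^3/4 + sqrt(3)*z^2/8 + sqrt(3)*z/4


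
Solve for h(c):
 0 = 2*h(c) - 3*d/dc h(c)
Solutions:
 h(c) = C1*exp(2*c/3)


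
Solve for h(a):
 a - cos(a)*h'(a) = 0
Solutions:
 h(a) = C1 + Integral(a/cos(a), a)


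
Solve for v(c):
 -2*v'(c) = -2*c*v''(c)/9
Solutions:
 v(c) = C1 + C2*c^10


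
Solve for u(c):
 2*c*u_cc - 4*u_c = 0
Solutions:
 u(c) = C1 + C2*c^3


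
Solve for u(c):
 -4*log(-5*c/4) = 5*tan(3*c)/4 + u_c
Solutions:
 u(c) = C1 - 4*c*log(-c) - 4*c*log(5) + 4*c + 8*c*log(2) + 5*log(cos(3*c))/12


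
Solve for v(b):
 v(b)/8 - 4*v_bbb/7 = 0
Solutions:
 v(b) = C3*exp(14^(1/3)*b/4) + (C1*sin(14^(1/3)*sqrt(3)*b/8) + C2*cos(14^(1/3)*sqrt(3)*b/8))*exp(-14^(1/3)*b/8)


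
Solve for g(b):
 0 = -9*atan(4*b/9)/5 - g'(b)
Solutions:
 g(b) = C1 - 9*b*atan(4*b/9)/5 + 81*log(16*b^2 + 81)/40


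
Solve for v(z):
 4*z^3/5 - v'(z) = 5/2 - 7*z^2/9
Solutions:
 v(z) = C1 + z^4/5 + 7*z^3/27 - 5*z/2


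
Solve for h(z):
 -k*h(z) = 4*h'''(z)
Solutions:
 h(z) = C1*exp(2^(1/3)*z*(-k)^(1/3)/2) + C2*exp(2^(1/3)*z*(-k)^(1/3)*(-1 + sqrt(3)*I)/4) + C3*exp(-2^(1/3)*z*(-k)^(1/3)*(1 + sqrt(3)*I)/4)


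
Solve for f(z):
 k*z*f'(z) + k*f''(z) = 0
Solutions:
 f(z) = C1 + C2*erf(sqrt(2)*z/2)


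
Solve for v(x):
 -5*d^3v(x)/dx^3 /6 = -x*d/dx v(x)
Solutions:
 v(x) = C1 + Integral(C2*airyai(5^(2/3)*6^(1/3)*x/5) + C3*airybi(5^(2/3)*6^(1/3)*x/5), x)


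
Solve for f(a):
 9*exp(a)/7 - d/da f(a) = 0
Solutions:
 f(a) = C1 + 9*exp(a)/7


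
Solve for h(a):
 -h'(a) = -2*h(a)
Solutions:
 h(a) = C1*exp(2*a)


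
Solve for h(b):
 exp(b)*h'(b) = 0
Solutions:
 h(b) = C1


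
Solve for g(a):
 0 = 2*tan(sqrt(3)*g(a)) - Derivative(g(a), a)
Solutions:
 g(a) = sqrt(3)*(pi - asin(C1*exp(2*sqrt(3)*a)))/3
 g(a) = sqrt(3)*asin(C1*exp(2*sqrt(3)*a))/3


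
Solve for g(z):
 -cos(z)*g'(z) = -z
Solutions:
 g(z) = C1 + Integral(z/cos(z), z)


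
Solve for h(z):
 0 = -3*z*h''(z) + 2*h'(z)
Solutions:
 h(z) = C1 + C2*z^(5/3)


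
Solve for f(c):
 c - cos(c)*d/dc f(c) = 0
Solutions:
 f(c) = C1 + Integral(c/cos(c), c)


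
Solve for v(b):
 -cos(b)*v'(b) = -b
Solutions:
 v(b) = C1 + Integral(b/cos(b), b)


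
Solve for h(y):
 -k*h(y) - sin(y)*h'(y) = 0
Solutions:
 h(y) = C1*exp(k*(-log(cos(y) - 1) + log(cos(y) + 1))/2)


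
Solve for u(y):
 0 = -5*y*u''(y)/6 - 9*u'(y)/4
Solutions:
 u(y) = C1 + C2/y^(17/10)


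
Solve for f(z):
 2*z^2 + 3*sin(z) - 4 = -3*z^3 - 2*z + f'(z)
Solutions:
 f(z) = C1 + 3*z^4/4 + 2*z^3/3 + z^2 - 4*z - 3*cos(z)


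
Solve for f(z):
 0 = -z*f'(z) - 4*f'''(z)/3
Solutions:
 f(z) = C1 + Integral(C2*airyai(-6^(1/3)*z/2) + C3*airybi(-6^(1/3)*z/2), z)


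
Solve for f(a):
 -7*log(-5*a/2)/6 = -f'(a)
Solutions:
 f(a) = C1 + 7*a*log(-a)/6 + 7*a*(-1 - log(2) + log(5))/6


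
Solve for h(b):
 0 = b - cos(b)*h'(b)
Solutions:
 h(b) = C1 + Integral(b/cos(b), b)


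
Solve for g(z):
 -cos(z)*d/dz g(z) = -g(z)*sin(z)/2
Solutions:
 g(z) = C1/sqrt(cos(z))


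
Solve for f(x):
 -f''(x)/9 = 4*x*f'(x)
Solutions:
 f(x) = C1 + C2*erf(3*sqrt(2)*x)


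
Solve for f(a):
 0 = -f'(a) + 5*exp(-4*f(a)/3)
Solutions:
 f(a) = 3*log(-I*(C1 + 20*a/3)^(1/4))
 f(a) = 3*log(I*(C1 + 20*a/3)^(1/4))
 f(a) = 3*log(-(C1 + 20*a/3)^(1/4))
 f(a) = 3*log(C1 + 20*a/3)/4


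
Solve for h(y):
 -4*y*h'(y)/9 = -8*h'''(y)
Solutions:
 h(y) = C1 + Integral(C2*airyai(12^(1/3)*y/6) + C3*airybi(12^(1/3)*y/6), y)


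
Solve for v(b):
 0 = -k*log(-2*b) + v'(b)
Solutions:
 v(b) = C1 + b*k*log(-b) + b*k*(-1 + log(2))


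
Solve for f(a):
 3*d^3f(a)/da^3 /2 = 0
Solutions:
 f(a) = C1 + C2*a + C3*a^2


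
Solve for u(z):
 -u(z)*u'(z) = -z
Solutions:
 u(z) = -sqrt(C1 + z^2)
 u(z) = sqrt(C1 + z^2)


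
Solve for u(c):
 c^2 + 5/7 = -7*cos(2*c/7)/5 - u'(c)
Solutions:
 u(c) = C1 - c^3/3 - 5*c/7 - 49*sin(c/7)*cos(c/7)/5


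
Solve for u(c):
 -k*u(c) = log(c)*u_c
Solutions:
 u(c) = C1*exp(-k*li(c))


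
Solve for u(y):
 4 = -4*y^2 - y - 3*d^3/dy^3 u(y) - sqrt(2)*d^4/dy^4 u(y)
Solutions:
 u(y) = C1 + C2*y + C3*y^2 + C4*exp(-3*sqrt(2)*y/2) - y^5/45 + y^4*(-3 + 8*sqrt(2))/216 + y^3*(-52 + 3*sqrt(2))/162


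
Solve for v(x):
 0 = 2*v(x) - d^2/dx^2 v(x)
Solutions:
 v(x) = C1*exp(-sqrt(2)*x) + C2*exp(sqrt(2)*x)


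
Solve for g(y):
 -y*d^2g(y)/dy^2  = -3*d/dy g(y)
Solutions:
 g(y) = C1 + C2*y^4


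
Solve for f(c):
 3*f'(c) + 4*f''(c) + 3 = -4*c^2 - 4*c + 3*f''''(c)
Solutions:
 f(c) = C1 + C2*exp(-2^(1/3)*c*(8/(sqrt(473) + 27)^(1/3) + 2^(1/3)*(sqrt(473) + 27)^(1/3))/12)*sin(2^(1/3)*sqrt(3)*c*(-2^(1/3)*(sqrt(473) + 27)^(1/3) + 8/(sqrt(473) + 27)^(1/3))/12) + C3*exp(-2^(1/3)*c*(8/(sqrt(473) + 27)^(1/3) + 2^(1/3)*(sqrt(473) + 27)^(1/3))/12)*cos(2^(1/3)*sqrt(3)*c*(-2^(1/3)*(sqrt(473) + 27)^(1/3) + 8/(sqrt(473) + 27)^(1/3))/12) + C4*exp(2^(1/3)*c*(8/(sqrt(473) + 27)^(1/3) + 2^(1/3)*(sqrt(473) + 27)^(1/3))/6) - 4*c^3/9 + 10*c^2/9 - 107*c/27


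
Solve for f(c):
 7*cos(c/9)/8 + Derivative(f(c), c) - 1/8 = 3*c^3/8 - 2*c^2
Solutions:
 f(c) = C1 + 3*c^4/32 - 2*c^3/3 + c/8 - 63*sin(c/9)/8


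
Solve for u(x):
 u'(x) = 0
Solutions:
 u(x) = C1


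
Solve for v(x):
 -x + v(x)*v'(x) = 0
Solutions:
 v(x) = -sqrt(C1 + x^2)
 v(x) = sqrt(C1 + x^2)


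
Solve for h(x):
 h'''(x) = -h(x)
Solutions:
 h(x) = C3*exp(-x) + (C1*sin(sqrt(3)*x/2) + C2*cos(sqrt(3)*x/2))*exp(x/2)


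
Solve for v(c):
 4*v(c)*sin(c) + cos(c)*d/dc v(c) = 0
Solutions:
 v(c) = C1*cos(c)^4


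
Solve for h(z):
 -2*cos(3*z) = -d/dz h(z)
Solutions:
 h(z) = C1 + 2*sin(3*z)/3


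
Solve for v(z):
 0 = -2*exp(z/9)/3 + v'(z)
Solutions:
 v(z) = C1 + 6*exp(z/9)


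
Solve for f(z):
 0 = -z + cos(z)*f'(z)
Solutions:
 f(z) = C1 + Integral(z/cos(z), z)


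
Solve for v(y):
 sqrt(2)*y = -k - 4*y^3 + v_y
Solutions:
 v(y) = C1 + k*y + y^4 + sqrt(2)*y^2/2


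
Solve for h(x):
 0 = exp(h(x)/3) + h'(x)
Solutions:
 h(x) = 3*log(1/(C1 + x)) + 3*log(3)


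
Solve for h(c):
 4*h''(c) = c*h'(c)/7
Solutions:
 h(c) = C1 + C2*erfi(sqrt(14)*c/28)


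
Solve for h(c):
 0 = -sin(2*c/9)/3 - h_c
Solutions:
 h(c) = C1 + 3*cos(2*c/9)/2


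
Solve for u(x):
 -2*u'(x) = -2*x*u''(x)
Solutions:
 u(x) = C1 + C2*x^2


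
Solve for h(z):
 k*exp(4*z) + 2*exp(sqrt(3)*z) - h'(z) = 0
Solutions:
 h(z) = C1 + k*exp(4*z)/4 + 2*sqrt(3)*exp(sqrt(3)*z)/3


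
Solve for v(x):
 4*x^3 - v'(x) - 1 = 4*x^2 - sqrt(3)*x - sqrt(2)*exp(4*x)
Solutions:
 v(x) = C1 + x^4 - 4*x^3/3 + sqrt(3)*x^2/2 - x + sqrt(2)*exp(4*x)/4


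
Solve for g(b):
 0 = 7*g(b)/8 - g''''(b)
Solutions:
 g(b) = C1*exp(-14^(1/4)*b/2) + C2*exp(14^(1/4)*b/2) + C3*sin(14^(1/4)*b/2) + C4*cos(14^(1/4)*b/2)


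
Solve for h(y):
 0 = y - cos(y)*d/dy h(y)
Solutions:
 h(y) = C1 + Integral(y/cos(y), y)


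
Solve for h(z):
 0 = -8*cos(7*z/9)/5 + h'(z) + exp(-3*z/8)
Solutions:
 h(z) = C1 + 72*sin(7*z/9)/35 + 8*exp(-3*z/8)/3


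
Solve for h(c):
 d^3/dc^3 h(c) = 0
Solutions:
 h(c) = C1 + C2*c + C3*c^2


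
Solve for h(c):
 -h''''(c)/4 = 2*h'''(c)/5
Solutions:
 h(c) = C1 + C2*c + C3*c^2 + C4*exp(-8*c/5)


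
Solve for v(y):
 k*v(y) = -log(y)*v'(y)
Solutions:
 v(y) = C1*exp(-k*li(y))


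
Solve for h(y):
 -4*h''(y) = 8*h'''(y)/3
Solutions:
 h(y) = C1 + C2*y + C3*exp(-3*y/2)


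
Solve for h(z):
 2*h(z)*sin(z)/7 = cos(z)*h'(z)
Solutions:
 h(z) = C1/cos(z)^(2/7)


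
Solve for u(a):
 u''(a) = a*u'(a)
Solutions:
 u(a) = C1 + C2*erfi(sqrt(2)*a/2)


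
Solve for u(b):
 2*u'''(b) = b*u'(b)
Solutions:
 u(b) = C1 + Integral(C2*airyai(2^(2/3)*b/2) + C3*airybi(2^(2/3)*b/2), b)


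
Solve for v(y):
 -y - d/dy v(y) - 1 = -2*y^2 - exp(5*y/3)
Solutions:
 v(y) = C1 + 2*y^3/3 - y^2/2 - y + 3*exp(5*y/3)/5


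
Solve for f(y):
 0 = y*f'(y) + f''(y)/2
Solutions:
 f(y) = C1 + C2*erf(y)


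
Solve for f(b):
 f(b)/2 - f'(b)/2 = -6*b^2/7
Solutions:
 f(b) = C1*exp(b) - 12*b^2/7 - 24*b/7 - 24/7


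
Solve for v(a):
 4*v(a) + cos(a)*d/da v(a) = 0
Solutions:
 v(a) = C1*(sin(a)^2 - 2*sin(a) + 1)/(sin(a)^2 + 2*sin(a) + 1)


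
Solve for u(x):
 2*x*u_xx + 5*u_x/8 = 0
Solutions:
 u(x) = C1 + C2*x^(11/16)


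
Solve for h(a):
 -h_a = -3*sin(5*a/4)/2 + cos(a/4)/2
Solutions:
 h(a) = C1 - 2*sin(a/4) - 6*cos(5*a/4)/5


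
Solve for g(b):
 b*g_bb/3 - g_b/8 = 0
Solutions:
 g(b) = C1 + C2*b^(11/8)


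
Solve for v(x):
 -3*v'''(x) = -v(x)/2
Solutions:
 v(x) = C3*exp(6^(2/3)*x/6) + (C1*sin(2^(2/3)*3^(1/6)*x/4) + C2*cos(2^(2/3)*3^(1/6)*x/4))*exp(-6^(2/3)*x/12)


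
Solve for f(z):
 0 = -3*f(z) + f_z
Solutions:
 f(z) = C1*exp(3*z)


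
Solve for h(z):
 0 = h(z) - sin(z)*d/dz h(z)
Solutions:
 h(z) = C1*sqrt(cos(z) - 1)/sqrt(cos(z) + 1)


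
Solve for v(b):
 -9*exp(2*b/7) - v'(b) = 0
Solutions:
 v(b) = C1 - 63*exp(2*b/7)/2


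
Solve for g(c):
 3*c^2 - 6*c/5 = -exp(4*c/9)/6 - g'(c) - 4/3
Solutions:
 g(c) = C1 - c^3 + 3*c^2/5 - 4*c/3 - 3*exp(4*c/9)/8


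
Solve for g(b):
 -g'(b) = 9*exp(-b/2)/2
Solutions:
 g(b) = C1 + 9*exp(-b/2)


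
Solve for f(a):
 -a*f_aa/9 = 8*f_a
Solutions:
 f(a) = C1 + C2/a^71


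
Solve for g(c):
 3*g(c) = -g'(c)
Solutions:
 g(c) = C1*exp(-3*c)


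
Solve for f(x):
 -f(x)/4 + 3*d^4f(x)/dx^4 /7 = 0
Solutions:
 f(x) = C1*exp(-sqrt(2)*3^(3/4)*7^(1/4)*x/6) + C2*exp(sqrt(2)*3^(3/4)*7^(1/4)*x/6) + C3*sin(sqrt(2)*3^(3/4)*7^(1/4)*x/6) + C4*cos(sqrt(2)*3^(3/4)*7^(1/4)*x/6)


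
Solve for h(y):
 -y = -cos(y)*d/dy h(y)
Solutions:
 h(y) = C1 + Integral(y/cos(y), y)


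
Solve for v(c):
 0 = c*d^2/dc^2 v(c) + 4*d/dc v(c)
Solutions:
 v(c) = C1 + C2/c^3


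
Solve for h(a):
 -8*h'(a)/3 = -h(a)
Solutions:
 h(a) = C1*exp(3*a/8)


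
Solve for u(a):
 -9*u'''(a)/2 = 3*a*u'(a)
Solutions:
 u(a) = C1 + Integral(C2*airyai(-2^(1/3)*3^(2/3)*a/3) + C3*airybi(-2^(1/3)*3^(2/3)*a/3), a)


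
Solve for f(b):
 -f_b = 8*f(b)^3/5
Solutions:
 f(b) = -sqrt(10)*sqrt(-1/(C1 - 8*b))/2
 f(b) = sqrt(10)*sqrt(-1/(C1 - 8*b))/2
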